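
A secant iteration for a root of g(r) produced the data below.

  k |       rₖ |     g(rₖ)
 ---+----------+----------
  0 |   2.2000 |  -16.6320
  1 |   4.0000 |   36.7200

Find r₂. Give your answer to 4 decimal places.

r₂ = 4.0000 − 36.7200·(4.0000 − 2.2000) / (36.7200 − (-16.6320))
   = 4.0000 − (66.096000)/(53.352000) = 2.761134

2.7611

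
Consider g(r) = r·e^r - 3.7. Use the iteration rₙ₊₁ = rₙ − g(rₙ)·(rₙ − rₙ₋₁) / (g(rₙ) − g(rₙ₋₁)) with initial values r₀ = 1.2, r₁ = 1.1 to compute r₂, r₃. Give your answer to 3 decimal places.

g(1.2) = 0.28414, g(1.1) = -0.39542
r₂ = 1.10000 − (-0.39542)·(1.10000 − 1.20000) / (-0.39542 − 0.28414) = 1.10000 − (0.03954)/(-0.67956) = 1.15819
g(1.15819) = -0.01215
r₃ = 1.15819 − (-0.01215)·(1.15819 − 1.10000) / (-0.01215 − (-0.39542)) = 1.15819 − (-0.00071)/(0.38327) = 1.16003

1.158, 1.160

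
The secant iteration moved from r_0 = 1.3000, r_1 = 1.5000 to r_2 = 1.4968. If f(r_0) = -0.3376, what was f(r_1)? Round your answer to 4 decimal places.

The secant line through (1.3000, -0.3376) and (1.5000, f(r_1)) crosses zero at r_2 = 1.4968.
So (1.3000, -0.3376), (1.5000, f(r_1)), (1.4968, 0) are collinear:
f(r_1) = -0.3376 · (1.5000 − 1.4968) / (1.3000 − 1.4968) = -0.3376 · (0.003200)/(-0.196800) = 0.005489

0.0055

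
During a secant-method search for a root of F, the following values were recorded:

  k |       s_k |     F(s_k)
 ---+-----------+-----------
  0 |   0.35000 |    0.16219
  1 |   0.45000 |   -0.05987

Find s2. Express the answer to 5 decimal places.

0.42304

s2 = 0.45000 − (-0.05987)·(0.45000 − 0.35000) / (-0.05987 − 0.16219)
   = 0.45000 − (-0.0059870)/(-0.2220600) = 0.4230388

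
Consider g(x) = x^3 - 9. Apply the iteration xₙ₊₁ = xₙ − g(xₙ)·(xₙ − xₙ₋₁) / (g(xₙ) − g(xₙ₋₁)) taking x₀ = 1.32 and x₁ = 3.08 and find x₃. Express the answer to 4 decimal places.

1.9563

g(1.32) = -6.700032, g(3.08) = 20.218112
x₂ = 3.080000 − 20.218112·(3.080000 − 1.320000) / (20.218112 − (-6.700032)) = 3.080000 − (35.583877)/(26.918144) = 1.758071
g(1.758071) = -3.566131
x₃ = 1.758071 − (-3.566131)·(1.758071 − 3.080000) / (-3.566131 − 20.218112) = 1.758071 − (4.714172)/(-23.784243) = 1.956277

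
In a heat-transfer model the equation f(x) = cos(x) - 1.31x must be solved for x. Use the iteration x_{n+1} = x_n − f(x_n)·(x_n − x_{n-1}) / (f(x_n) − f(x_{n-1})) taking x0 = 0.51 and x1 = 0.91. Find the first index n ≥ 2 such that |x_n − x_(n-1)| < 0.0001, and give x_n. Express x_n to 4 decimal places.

f(0.51) = 0.204645, f(0.91) = -0.578354
x2 = 0.910000 − (-0.578354)·(0.400000)/(-0.782999) = 0.614544;  |Δ| = 0.295456
f(0.614544) = 0.011984
x3 = 0.614544 − 0.011984·(-0.295456)/(0.590338) = 0.620542;  |Δ| = 0.005998
f(0.620542) = 0.000654
x4 = 0.620542 − 0.000654·(0.005998)/(-0.011330) = 0.620888;  |Δ| = 0.000346
f(0.620888) = -0.000001
x5 = 0.620888 − (-0.000001)·(0.000346)/(-0.000655) = 0.620887;  |Δ| = 0.000000
|x5 − x4| = 0.000000 < 0.0001

n = 5, x_n = 0.6209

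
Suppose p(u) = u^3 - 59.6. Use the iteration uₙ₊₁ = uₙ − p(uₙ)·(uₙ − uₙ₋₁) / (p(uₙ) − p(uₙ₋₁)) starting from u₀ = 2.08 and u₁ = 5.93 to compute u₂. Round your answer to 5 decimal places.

3.05637

p(2.08) = -50.6010880, p(5.93) = 148.9278570
u₂ = 5.9300000 − 148.9278570·(5.9300000 − 2.0800000) / (148.9278570 − (-50.6010880)) = 5.9300000 − (573.3722494)/(199.5289450) = 3.0563706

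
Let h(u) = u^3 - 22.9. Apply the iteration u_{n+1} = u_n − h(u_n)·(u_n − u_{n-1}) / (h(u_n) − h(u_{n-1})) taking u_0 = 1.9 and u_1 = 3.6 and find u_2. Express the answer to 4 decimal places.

h(1.9) = -16.041000, h(3.6) = 23.756000
u_2 = 3.600000 − 23.756000·(3.600000 − 1.900000) / (23.756000 − (-16.041000)) = 3.600000 − (40.385200)/(39.797000) = 2.585220

2.5852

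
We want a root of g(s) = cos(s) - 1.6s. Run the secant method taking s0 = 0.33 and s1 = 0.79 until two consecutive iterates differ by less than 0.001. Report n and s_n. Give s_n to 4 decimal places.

n = 4, s_n = 0.5370

g(0.33) = 0.418042, g(0.79) = -0.560155
s2 = 0.790000 − (-0.560155)·(0.460000)/(-0.978197) = 0.526586;  |Δ| = 0.263414
g(0.526586) = 0.021991
s3 = 0.526586 − 0.021991·(-0.263414)/(0.582146) = 0.536536;  |Δ| = 0.009951
g(0.536536) = 0.001026
s4 = 0.536536 − 0.001026·(0.009951)/(-0.020965) = 0.537023;  |Δ| = 0.000487
|s4 − s3| = 0.000487 < 0.001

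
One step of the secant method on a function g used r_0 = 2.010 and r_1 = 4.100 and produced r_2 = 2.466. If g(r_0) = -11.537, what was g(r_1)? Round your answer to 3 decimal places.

41.341

The secant line through (2.010, -11.537) and (4.100, g(r_1)) crosses zero at r_2 = 2.466.
So (2.010, -11.537), (4.100, g(r_1)), (2.466, 0) are collinear:
g(r_1) = -11.537 · (4.100 − 2.466) / (2.010 − 2.466) = -11.537 · (1.63400)/(-0.45600) = 41.34092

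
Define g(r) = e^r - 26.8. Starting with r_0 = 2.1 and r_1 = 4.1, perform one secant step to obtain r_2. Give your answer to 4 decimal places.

2.8143

g(2.1) = -18.633830, g(4.1) = 33.540288
r_2 = 4.100000 − 33.540288·(4.100000 − 2.100000) / (33.540288 − (-18.633830)) = 4.100000 − (67.080575)/(52.174118) = 2.814294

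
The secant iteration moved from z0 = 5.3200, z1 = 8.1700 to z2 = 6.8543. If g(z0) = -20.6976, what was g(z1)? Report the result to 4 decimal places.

17.7487

The secant line through (5.3200, -20.6976) and (8.1700, g(z1)) crosses zero at z2 = 6.8543.
So (5.3200, -20.6976), (8.1700, g(z1)), (6.8543, 0) are collinear:
g(z1) = -20.6976 · (8.1700 − 6.8543) / (5.3200 − 6.8543) = -20.6976 · (1.315700)/(-1.534300) = 17.748701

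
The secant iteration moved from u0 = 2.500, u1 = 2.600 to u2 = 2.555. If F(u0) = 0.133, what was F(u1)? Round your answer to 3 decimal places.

-0.109

The secant line through (2.500, 0.133) and (2.600, F(u1)) crosses zero at u2 = 2.555.
So (2.500, 0.133), (2.600, F(u1)), (2.555, 0) are collinear:
F(u1) = 0.133 · (2.600 − 2.555) / (2.500 − 2.555) = 0.133 · (0.04500)/(-0.05500) = -0.10882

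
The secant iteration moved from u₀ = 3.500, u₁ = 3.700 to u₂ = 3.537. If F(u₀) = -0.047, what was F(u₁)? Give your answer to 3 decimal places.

The secant line through (3.500, -0.047) and (3.700, F(u₁)) crosses zero at u₂ = 3.537.
So (3.500, -0.047), (3.700, F(u₁)), (3.537, 0) are collinear:
F(u₁) = -0.047 · (3.700 − 3.537) / (3.500 − 3.537) = -0.047 · (0.16300)/(-0.03700) = 0.20705

0.207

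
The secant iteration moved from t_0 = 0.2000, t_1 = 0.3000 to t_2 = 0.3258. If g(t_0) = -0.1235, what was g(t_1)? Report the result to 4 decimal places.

The secant line through (0.2000, -0.1235) and (0.3000, g(t_1)) crosses zero at t_2 = 0.3258.
So (0.2000, -0.1235), (0.3000, g(t_1)), (0.3258, 0) are collinear:
g(t_1) = -0.1235 · (0.3000 − 0.3258) / (0.2000 − 0.3258) = -0.1235 · (-0.025800)/(-0.125800) = -0.025328

-0.0253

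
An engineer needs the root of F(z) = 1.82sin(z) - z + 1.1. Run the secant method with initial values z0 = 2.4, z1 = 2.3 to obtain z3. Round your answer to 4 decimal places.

2.3696

F(2.4) = -0.070657, F(2.3) = 0.157183
z2 = 2.300000 − 0.157183·(2.300000 − 2.400000) / (0.157183 − (-0.070657)) = 2.300000 − (-0.015718)/(0.227840) = 2.368988
F(2.368988) = 0.001376
z3 = 2.368988 − 0.001376·(2.368988 − 2.300000) / (0.001376 − 0.157183) = 2.368988 − (0.000095)/(-0.155807) = 2.369598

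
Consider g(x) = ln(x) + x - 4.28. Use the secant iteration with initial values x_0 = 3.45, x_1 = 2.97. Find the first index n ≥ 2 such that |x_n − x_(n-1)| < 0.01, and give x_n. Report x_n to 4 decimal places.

g(3.45) = 0.408374, g(2.97) = -0.221438
x_2 = 2.970000 − (-0.221438)·(-0.480000)/(-0.629812) = 3.138765;  |Δ| = 0.168765
g(3.138765) = 0.002594
x_3 = 3.138765 − 0.002594·(0.168765)/(0.224032) = 3.136811;  |Δ| = 0.001954
|x_3 − x_2| = 0.001954 < 0.01

n = 3, x_n = 3.1368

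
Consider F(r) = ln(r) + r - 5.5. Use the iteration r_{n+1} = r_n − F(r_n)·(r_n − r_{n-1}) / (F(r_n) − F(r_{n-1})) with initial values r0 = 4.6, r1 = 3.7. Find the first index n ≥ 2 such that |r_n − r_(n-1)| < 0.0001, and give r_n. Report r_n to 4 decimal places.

n = 4, r_n = 4.0912

F(4.6) = 0.626056, F(3.7) = -0.491667
r2 = 3.700000 − (-0.491667)·(-0.900000)/(-1.117723) = 4.095894;  |Δ| = 0.395894
F(4.095894) = 0.005879
r3 = 4.095894 − 0.005879·(0.395894)/(0.497547) = 4.091216;  |Δ| = 0.004678
F(4.091216) = 0.000058
r4 = 4.091216 − 0.000058·(-0.004678)/(-0.005821) = 4.091169;  |Δ| = 0.000047
|r4 − r3| = 0.000047 < 0.0001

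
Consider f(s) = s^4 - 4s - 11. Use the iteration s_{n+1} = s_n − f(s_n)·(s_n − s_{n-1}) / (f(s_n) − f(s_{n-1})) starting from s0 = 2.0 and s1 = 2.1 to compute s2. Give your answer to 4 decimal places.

2.0984

f(2.0) = -3.000000, f(2.1) = 0.048100
s2 = 2.100000 − 0.048100·(2.100000 − 2.000000) / (0.048100 − (-3.000000)) = 2.100000 − (0.004810)/(3.048100) = 2.098422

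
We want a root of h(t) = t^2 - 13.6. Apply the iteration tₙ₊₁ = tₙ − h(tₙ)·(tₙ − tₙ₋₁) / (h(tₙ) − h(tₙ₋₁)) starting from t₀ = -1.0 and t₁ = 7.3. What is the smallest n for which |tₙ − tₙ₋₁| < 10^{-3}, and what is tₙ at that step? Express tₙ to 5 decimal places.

h(-1.0) = -12.6000000, h(7.3) = 39.6900000
t₂ = 7.3000000 − 39.6900000·(8.3000000)/(52.2900000) = 1.0000000;  |Δ| = 6.3000000
h(1.0000000) = -12.6000000
t₃ = 1.0000000 − (-12.6000000)·(-6.3000000)/(-52.2900000) = 2.5180723;  |Δ| = 1.5180723
h(2.5180723) = -7.2593119
t₄ = 2.5180723 − (-7.2593119)·(1.5180723)/(5.3406881) = 4.5815068;  |Δ| = 2.0634346
h(4.5815068) = 7.3902050
t₅ = 4.5815068 − 7.3902050·(2.0634346)/(14.6495170) = 3.5405712;  |Δ| = 1.0409356
h(3.5405712) = -1.0643556
t₆ = 3.5405712 − (-1.0643556)·(-1.0409356)/(-8.4545606) = 3.6716159;  |Δ| = 0.1310447
h(3.6716159) = -0.1192364
t₇ = 3.6716159 − (-0.1192364)·(0.1310447)/(0.9451192) = 3.6881486;  |Δ| = 0.0165326
h(3.6881486) = 0.0024398
t₈ = 3.6881486 − 0.0024398·(0.0165326)/(0.1216763) = 3.6878171;  |Δ| = 0.0003315
|t₈ − t₇| = 0.0003315 < 10^{-3}

n = 8, tₙ = 3.68782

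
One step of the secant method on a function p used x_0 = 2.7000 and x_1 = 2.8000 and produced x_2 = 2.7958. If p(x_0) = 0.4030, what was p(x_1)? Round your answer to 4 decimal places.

-0.0177

The secant line through (2.7000, 0.4030) and (2.8000, p(x_1)) crosses zero at x_2 = 2.7958.
So (2.7000, 0.4030), (2.8000, p(x_1)), (2.7958, 0) are collinear:
p(x_1) = 0.4030 · (2.8000 − 2.7958) / (2.7000 − 2.7958) = 0.4030 · (0.004200)/(-0.095800) = -0.017668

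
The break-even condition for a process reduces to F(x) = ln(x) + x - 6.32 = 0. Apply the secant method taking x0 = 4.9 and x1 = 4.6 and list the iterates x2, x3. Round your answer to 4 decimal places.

F(4.9) = 0.169235, F(4.6) = -0.193944
x2 = 4.600000 − (-0.193944)·(4.600000 − 4.900000) / (-0.193944 − 0.169235) = 4.600000 − (0.058183)/(-0.363179) = 4.760205
F(4.760205) = 0.000496
x3 = 4.760205 − 0.000496·(4.760205 − 4.600000) / (0.000496 − (-0.193944)) = 4.760205 − (0.000079)/(0.194440) = 4.759797

4.7602, 4.7598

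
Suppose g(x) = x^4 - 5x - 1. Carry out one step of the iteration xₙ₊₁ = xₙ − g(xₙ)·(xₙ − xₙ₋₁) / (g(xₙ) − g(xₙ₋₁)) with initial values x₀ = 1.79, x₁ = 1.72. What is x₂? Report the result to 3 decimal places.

1.771

g(1.79) = 0.31626, g(1.72) = -0.84787
x₂ = 1.72000 − (-0.84787)·(1.72000 − 1.79000) / (-0.84787 − 0.31626) = 1.72000 − (0.05935)/(-1.16413) = 1.77098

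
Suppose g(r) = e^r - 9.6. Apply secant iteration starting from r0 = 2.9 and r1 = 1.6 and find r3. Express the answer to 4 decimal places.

g(2.9) = 8.574145, g(1.6) = -4.646968
r2 = 1.600000 − (-4.646968)·(1.600000 − 2.900000) / (-4.646968 − 8.574145) = 1.600000 − (6.041058)/(-13.221113) = 2.056925
g(2.056925) = -1.778119
r3 = 2.056925 − (-1.778119)·(2.056925 − 1.600000) / (-1.778119 − (-4.646968)) = 2.056925 − (-0.812467)/(2.868849) = 2.340128

2.3401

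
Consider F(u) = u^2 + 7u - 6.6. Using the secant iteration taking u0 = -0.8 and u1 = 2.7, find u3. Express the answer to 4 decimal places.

F(-0.8) = -11.560000, F(2.7) = 19.590000
u2 = 2.700000 − 19.590000·(2.700000 − (-0.800000)) / (19.590000 − (-11.560000)) = 2.700000 − (68.565000)/(31.150000) = 0.498876
F(0.498876) = -2.858988
u3 = 0.498876 − (-2.858988)·(0.498876 − 2.700000) / (-2.858988 − 19.590000) = 0.498876 − (6.292985)/(-22.448988) = 0.779200

0.7792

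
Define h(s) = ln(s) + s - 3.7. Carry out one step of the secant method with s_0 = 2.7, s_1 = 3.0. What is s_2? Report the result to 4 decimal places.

h(2.7) = -0.006748, h(3.0) = 0.398612
s_2 = 3.000000 − 0.398612·(3.000000 − 2.700000) / (0.398612 − (-0.006748)) = 3.000000 − (0.119584)/(0.405361) = 2.704994

2.7050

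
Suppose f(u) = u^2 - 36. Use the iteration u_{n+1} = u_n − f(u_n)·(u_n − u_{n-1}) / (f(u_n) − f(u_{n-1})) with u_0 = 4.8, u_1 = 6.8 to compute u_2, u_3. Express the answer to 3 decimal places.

f(4.8) = -12.96000, f(6.8) = 10.24000
u_2 = 6.80000 − 10.24000·(6.80000 − 4.80000) / (10.24000 − (-12.96000)) = 6.80000 − (20.48000)/(23.20000) = 5.91724
f(5.91724) = -0.98625
u_3 = 5.91724 − (-0.98625)·(5.91724 − 6.80000) / (-0.98625 − 10.24000) = 5.91724 − (0.87062)/(-11.22625) = 5.99479

5.917, 5.995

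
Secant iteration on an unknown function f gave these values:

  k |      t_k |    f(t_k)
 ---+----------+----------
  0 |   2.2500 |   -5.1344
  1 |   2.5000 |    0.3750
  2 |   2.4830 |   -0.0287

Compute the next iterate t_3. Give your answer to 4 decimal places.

t_3 = 2.4830 − (-0.0287)·(2.4830 − 2.5000) / (-0.0287 − 0.3750)
   = 2.4830 − (0.000488)/(-0.403700) = 2.484209

2.4842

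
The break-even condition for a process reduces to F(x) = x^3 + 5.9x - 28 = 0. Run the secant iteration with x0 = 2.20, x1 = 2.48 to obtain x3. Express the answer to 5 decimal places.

2.40057

F(2.20) = -4.3720000, F(2.48) = 1.8849920
x2 = 2.4800000 − 1.8849920·(2.4800000 − 2.2000000) / (1.8849920 − (-4.3720000)) = 2.4800000 − (0.5277978)/(6.2569920) = 2.3956467
F(2.3956467) = -0.1167725
x3 = 2.3956467 − (-0.1167725)·(2.3956467 − 2.4800000) / (-0.1167725 − 1.8849920) = 2.3956467 − (0.0098501)/(-2.0017645) = 2.4005675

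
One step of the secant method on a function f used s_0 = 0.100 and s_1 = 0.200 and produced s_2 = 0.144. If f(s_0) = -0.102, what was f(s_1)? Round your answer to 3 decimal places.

The secant line through (0.100, -0.102) and (0.200, f(s_1)) crosses zero at s_2 = 0.144.
So (0.100, -0.102), (0.200, f(s_1)), (0.144, 0) are collinear:
f(s_1) = -0.102 · (0.200 − 0.144) / (0.100 − 0.144) = -0.102 · (0.05600)/(-0.04400) = 0.12982

0.130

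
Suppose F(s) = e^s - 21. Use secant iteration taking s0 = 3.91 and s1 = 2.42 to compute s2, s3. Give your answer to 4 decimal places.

2.7960, 3.1345

F(3.91) = 28.898952, F(2.42) = -9.754141
s2 = 2.420000 − (-9.754141)·(2.420000 − 3.910000) / (-9.754141 − 28.898952) = 2.420000 − (14.533670)/(-38.653093) = 2.796003
F(2.796003) = -4.620955
s3 = 2.796003 − (-4.620955)·(2.796003 − 2.420000) / (-4.620955 − (-9.754141)) = 2.796003 − (-1.737492)/(5.133185) = 3.134485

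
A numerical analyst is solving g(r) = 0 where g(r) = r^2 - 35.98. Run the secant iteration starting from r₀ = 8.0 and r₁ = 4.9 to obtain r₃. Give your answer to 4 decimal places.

6.0158

g(8.0) = 28.020000, g(4.9) = -11.970000
r₂ = 4.900000 − (-11.970000)·(4.900000 − 8.000000) / (-11.970000 − 28.020000) = 4.900000 − (37.107000)/(-39.990000) = 5.827907
g(5.827907) = -2.015500
r₃ = 5.827907 − (-2.015500)·(5.827907 − 4.900000) / (-2.015500 − (-11.970000)) = 5.827907 − (-1.870197)/(9.954500) = 6.015781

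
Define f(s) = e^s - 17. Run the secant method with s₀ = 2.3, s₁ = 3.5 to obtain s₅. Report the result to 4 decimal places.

f(2.3) = -7.025818, f(3.5) = 16.115452
s₂ = 3.500000 − 16.115452·(3.500000 − 2.300000) / (16.115452 − (-7.025818)) = 3.500000 − (19.338542)/(23.141270) = 2.664327
f(2.664327) = -2.641722
s₃ = 2.664327 − (-2.641722)·(2.664327 − 3.500000) / (-2.641722 − 16.115452) = 2.664327 − (2.207617)/(-18.757174) = 2.782021
f(2.782021) = -0.848367
s₄ = 2.782021 − (-0.848367)·(2.782021 − 2.664327) / (-0.848367 − (-2.641722)) = 2.782021 − (-0.099848)/(1.793355) = 2.837698
f(2.837698) = 0.076408
s₅ = 2.837698 − 0.076408·(2.837698 − 2.782021) / (0.076408 − (-0.848367)) = 2.837698 − (0.004254)/(0.924775) = 2.833098

2.8331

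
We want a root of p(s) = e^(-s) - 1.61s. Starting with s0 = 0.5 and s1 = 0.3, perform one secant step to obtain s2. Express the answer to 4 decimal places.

p(0.5) = -0.198469, p(0.3) = 0.257818
s2 = 0.300000 − 0.257818·(0.300000 − 0.500000) / (0.257818 − (-0.198469)) = 0.300000 − (-0.051564)/(0.456288) = 0.413007

0.4130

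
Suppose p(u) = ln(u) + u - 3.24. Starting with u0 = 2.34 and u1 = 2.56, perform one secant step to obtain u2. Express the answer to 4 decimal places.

2.3754

p(2.34) = -0.049849, p(2.56) = 0.260007
u2 = 2.560000 − 0.260007·(2.560000 − 2.340000) / (0.260007 − (-0.049849)) = 2.560000 − (0.057202)/(0.309856) = 2.375393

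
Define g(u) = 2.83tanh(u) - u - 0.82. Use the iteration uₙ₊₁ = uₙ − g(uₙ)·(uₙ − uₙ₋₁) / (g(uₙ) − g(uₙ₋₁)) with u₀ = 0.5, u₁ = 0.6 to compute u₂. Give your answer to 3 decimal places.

g(0.5) = -0.01221, g(0.6) = 0.09985
u₂ = 0.60000 − 0.09985·(0.60000 − 0.50000) / (0.09985 − (-0.01221)) = 0.60000 − (0.00999)/(0.11206) = 0.51089

0.511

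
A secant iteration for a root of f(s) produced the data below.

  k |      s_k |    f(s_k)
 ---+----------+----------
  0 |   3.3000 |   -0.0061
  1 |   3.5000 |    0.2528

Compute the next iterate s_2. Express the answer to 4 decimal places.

3.3047

s_2 = 3.5000 − 0.2528·(3.5000 − 3.3000) / (0.2528 − (-0.0061))
   = 3.5000 − (0.050560)/(0.258900) = 3.304712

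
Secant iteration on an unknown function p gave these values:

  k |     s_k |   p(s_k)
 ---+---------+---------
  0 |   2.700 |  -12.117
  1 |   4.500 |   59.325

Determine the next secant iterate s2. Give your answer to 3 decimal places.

s2 = 4.500 − 59.325·(4.500 − 2.700) / (59.325 − (-12.117))
   = 4.500 − (106.78500)/(71.44200) = 3.00529

3.005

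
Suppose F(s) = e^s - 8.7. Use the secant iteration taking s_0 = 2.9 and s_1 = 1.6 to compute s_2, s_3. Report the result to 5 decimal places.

1.96843, 2.22568

F(2.9) = 9.4741454, F(1.6) = -3.7469676
s_2 = 1.6000000 − (-3.7469676)·(1.6000000 − 2.9000000) / (-3.7469676 − 9.4741454) = 1.6000000 − (4.8710578)/(-13.2211129) = 1.9684302
F(1.9684302) = -1.5405709
s_3 = 1.9684302 − (-1.5405709)·(1.9684302 − 1.6000000) / (-1.5405709 − (-3.7469676)) = 1.9684302 − (-0.5675929)/(2.2063967) = 2.2256790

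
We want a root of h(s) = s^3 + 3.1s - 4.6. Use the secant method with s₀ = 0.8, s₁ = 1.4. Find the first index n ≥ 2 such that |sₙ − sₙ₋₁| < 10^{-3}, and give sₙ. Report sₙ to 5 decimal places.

n = 5, sₙ = 1.07883

h(0.8) = -1.6080000, h(1.4) = 2.4840000
s₂ = 1.4000000 − 2.4840000·(0.6000000)/(4.0920000) = 1.0357771;  |Δ| = 0.3642229
h(1.0357771) = -0.2778737
s₃ = 1.0357771 − (-0.2778737)·(-0.3642229)/(-2.7618737) = 1.0724218;  |Δ| = 0.0366447
h(1.0724218) = -0.0421124
s₄ = 1.0724218 − (-0.0421124)·(0.0366447)/(0.2357613) = 1.0789674;  |Δ| = 0.0065456
h(1.0789674) = 0.0009010
s₅ = 1.0789674 − 0.0009010·(0.0065456)/(0.0430134) = 1.0788303;  |Δ| = 0.0001371
|s₅ − s₄| = 0.0001371 < 10^{-3}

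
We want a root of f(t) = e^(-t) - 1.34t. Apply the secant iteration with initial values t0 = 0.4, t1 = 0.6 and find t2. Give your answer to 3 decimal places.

f(0.4) = 0.13432, f(0.6) = -0.25519
t2 = 0.60000 − (-0.25519)·(0.60000 − 0.40000) / (-0.25519 − 0.13432) = 0.60000 − (-0.05104)/(-0.38951) = 0.46897

0.469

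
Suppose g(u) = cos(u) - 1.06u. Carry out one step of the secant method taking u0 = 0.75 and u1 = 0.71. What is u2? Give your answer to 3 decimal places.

0.713

g(0.75) = -0.06331, g(0.71) = 0.00576
u2 = 0.71000 − 0.00576·(0.71000 − 0.75000) / (0.00576 − (-0.06331)) = 0.71000 − (-0.00023)/(0.06907) = 0.71334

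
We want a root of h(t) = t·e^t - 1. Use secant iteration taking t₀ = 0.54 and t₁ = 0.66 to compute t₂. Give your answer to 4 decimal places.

h(0.54) = -0.073356, h(0.66) = 0.276963
t₂ = 0.660000 − 0.276963·(0.660000 − 0.540000) / (0.276963 − (-0.073356)) = 0.660000 − (0.033236)/(0.350319) = 0.565128

0.5651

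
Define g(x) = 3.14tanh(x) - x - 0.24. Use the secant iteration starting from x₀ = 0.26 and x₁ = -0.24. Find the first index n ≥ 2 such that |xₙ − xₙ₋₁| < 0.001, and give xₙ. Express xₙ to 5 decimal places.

n = 4, xₙ = 0.11285

g(0.26) = 0.2984880, g(-0.24) = -0.7394567
x₂ = -0.2400000 − (-0.7394567)·(-0.5000000)/(-1.0379446) = 0.1162120;  |Δ| = 0.3562120
g(0.1162120) = 0.0070598
x₃ = 0.1162120 − 0.0070598·(0.3562120)/(0.7465164) = 0.1128433;  |Δ| = 0.0033687
g(0.1128433) = -0.0000117
x₄ = 0.1128433 − (-0.0000117)·(-0.0033687)/(-0.0070714) = 0.1128489;  |Δ| = 0.0000056
|x₄ − x₃| = 0.0000056 < 0.001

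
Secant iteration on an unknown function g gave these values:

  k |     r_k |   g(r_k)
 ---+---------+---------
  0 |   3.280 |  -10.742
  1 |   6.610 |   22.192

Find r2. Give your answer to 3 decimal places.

4.366

r2 = 6.610 − 22.192·(6.610 − 3.280) / (22.192 − (-10.742))
   = 6.610 − (73.89936)/(32.93400) = 4.36614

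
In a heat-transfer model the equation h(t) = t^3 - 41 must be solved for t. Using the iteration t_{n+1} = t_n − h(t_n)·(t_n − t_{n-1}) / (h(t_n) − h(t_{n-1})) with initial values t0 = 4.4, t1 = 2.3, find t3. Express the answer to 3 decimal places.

3.594

h(4.4) = 44.18400, h(2.3) = -28.83300
t2 = 2.30000 − (-28.83300)·(2.30000 − 4.40000) / (-28.83300 − 44.18400) = 2.30000 − (60.54930)/(-73.01700) = 3.12925
h(3.12925) = -10.35776
t3 = 3.12925 − (-10.35776)·(3.12925 − 2.30000) / (-10.35776 − (-28.83300)) = 3.12925 − (-8.58917)/(18.47524) = 3.59415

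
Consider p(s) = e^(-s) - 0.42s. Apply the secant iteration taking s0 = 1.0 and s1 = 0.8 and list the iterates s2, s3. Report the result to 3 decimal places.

0.937, 0.935

p(1.0) = -0.05212, p(0.8) = 0.11333
s2 = 0.80000 − 0.11333·(0.80000 − 1.00000) / (0.11333 − (-0.05212)) = 0.80000 − (-0.02267)/(0.16545) = 0.93700
p(0.93700) = -0.00173
s3 = 0.93700 − (-0.00173)·(0.93700 − 0.80000) / (-0.00173 − 0.11333) = 0.93700 − (-0.00024)/(-0.11506) = 0.93493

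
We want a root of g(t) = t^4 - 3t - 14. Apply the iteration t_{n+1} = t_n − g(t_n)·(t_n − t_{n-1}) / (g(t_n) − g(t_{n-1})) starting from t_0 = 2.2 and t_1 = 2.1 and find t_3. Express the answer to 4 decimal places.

2.1246

g(2.2) = 2.825600, g(2.1) = -0.851900
t_2 = 2.100000 − (-0.851900)·(2.100000 − 2.200000) / (-0.851900 − 2.825600) = 2.100000 − (0.085190)/(-3.677500) = 2.123165
g(2.123165) = -0.048960
t_3 = 2.123165 − (-0.048960)·(2.123165 − 2.100000) / (-0.048960 − (-0.851900)) = 2.123165 − (-0.001134)/(0.802940) = 2.124578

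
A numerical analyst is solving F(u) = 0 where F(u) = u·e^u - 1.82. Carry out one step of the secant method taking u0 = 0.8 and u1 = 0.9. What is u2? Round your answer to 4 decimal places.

F(0.8) = -0.039567, F(0.9) = 0.393643
u2 = 0.900000 − 0.393643·(0.900000 − 0.800000) / (0.393643 − (-0.039567)) = 0.900000 − (0.039364)/(0.433210) = 0.809134

0.8091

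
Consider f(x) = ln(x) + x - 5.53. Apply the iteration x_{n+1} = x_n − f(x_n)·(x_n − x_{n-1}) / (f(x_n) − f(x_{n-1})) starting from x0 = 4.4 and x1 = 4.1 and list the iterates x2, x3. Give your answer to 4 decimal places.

f(4.4) = 0.351605, f(4.1) = -0.019013
x2 = 4.100000 − (-0.019013)·(4.100000 − 4.400000) / (-0.019013 − 0.351605) = 4.100000 − (0.005704)/(-0.370618) = 4.115390
f(4.115390) = 0.000124
x3 = 4.115390 − 0.000124·(4.115390 − 4.100000) / (0.000124 − (-0.019013)) = 4.115390 − (0.000002)/(0.019137) = 4.115291

4.1154, 4.1153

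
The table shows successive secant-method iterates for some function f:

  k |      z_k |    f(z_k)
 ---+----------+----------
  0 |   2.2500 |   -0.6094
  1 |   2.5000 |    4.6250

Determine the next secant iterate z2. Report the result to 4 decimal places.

z2 = 2.5000 − 4.6250·(2.5000 − 2.2500) / (4.6250 − (-0.6094))
   = 2.5000 − (1.156250)/(5.234400) = 2.279106

2.2791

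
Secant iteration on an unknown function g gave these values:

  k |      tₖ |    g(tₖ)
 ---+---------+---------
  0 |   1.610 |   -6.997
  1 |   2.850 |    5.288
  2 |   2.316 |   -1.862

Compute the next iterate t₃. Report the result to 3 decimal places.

2.455

t₃ = 2.316 − (-1.862)·(2.316 − 2.850) / (-1.862 − 5.288)
   = 2.316 − (0.99431)/(-7.15000) = 2.45506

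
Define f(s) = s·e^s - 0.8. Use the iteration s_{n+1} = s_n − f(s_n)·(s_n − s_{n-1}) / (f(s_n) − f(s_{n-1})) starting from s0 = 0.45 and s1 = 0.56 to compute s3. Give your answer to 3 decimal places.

f(0.45) = -0.09426, f(0.56) = 0.18038
s2 = 0.56000 − 0.18038·(0.56000 − 0.45000) / (0.18038 − (-0.09426)) = 0.56000 − (0.01984)/(0.27464) = 0.48775
f(0.48775) = -0.00562
s3 = 0.48775 − (-0.00562)·(0.48775 − 0.56000) / (-0.00562 − 0.18038) = 0.48775 − (0.00041)/(-0.18599) = 0.48994

0.490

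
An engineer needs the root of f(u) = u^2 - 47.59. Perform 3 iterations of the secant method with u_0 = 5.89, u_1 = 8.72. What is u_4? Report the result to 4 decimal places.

6.8987

f(5.89) = -12.897900, f(8.72) = 28.448400
u_2 = 8.720000 − 28.448400·(8.720000 − 5.890000) / (28.448400 − (-12.897900)) = 8.720000 − (80.508972)/(41.346300) = 6.772813
f(6.772813) = -1.719002
u_3 = 6.772813 − (-1.719002)·(6.772813 − 8.720000) / (-1.719002 − 28.448400) = 6.772813 − (3.347218)/(-30.167402) = 6.883768
f(6.883768) = -0.203739
u_4 = 6.883768 − (-0.203739)·(6.883768 − 6.772813) / (-0.203739 − (-1.719002)) = 6.883768 − (-0.022606)/(1.515263) = 6.898687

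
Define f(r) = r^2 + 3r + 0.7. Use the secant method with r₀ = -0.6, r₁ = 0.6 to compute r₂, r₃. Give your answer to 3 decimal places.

f(-0.6) = -0.74000, f(0.6) = 2.86000
r₂ = 0.60000 − 2.86000·(0.60000 − (-0.60000)) / (2.86000 − (-0.74000)) = 0.60000 − (3.43200)/(3.60000) = -0.35333
f(-0.35333) = -0.23516
r₃ = -0.35333 − (-0.23516)·(-0.35333 − 0.60000) / (-0.23516 − 2.86000) = -0.35333 − (0.22418)/(-3.09516) = -0.28090

-0.353, -0.281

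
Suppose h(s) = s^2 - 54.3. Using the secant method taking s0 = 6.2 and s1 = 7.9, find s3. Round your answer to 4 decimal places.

7.3673

h(6.2) = -15.860000, h(7.9) = 8.110000
s2 = 7.900000 − 8.110000·(7.900000 − 6.200000) / (8.110000 − (-15.860000)) = 7.900000 − (13.787000)/(23.970000) = 7.324823
h(7.324823) = -0.646972
s3 = 7.324823 − (-0.646972)·(7.324823 − 7.900000) / (-0.646972 − 8.110000) = 7.324823 − (0.372124)/(-8.756972) = 7.367317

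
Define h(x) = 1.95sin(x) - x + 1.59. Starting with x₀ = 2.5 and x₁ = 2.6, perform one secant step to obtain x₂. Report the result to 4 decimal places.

h(2.5) = 0.257021, h(2.6) = -0.004772
x₂ = 2.600000 − (-0.004772)·(2.600000 − 2.500000) / (-0.004772 − 0.257021) = 2.600000 − (-0.000477)/(-0.261793) = 2.598177

2.5982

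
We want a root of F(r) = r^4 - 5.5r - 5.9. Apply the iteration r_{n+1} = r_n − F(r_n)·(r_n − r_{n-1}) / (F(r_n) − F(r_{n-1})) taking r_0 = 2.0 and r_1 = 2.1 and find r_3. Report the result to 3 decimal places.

2.033

F(2.0) = -0.90000, F(2.1) = 1.99810
r_2 = 2.10000 − 1.99810·(2.10000 − 2.00000) / (1.99810 − (-0.90000)) = 2.10000 − (0.19981)/(2.89810) = 2.03105
F(2.03105) = -0.05366
r_3 = 2.03105 − (-0.05366)·(2.03105 − 2.10000) / (-0.05366 − 1.99810) = 2.03105 − (0.00370)/(-2.05176) = 2.03286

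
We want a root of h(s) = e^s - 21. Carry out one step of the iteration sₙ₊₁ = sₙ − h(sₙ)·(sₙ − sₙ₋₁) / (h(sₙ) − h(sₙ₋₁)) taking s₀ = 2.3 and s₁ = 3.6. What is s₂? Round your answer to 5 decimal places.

h(2.3) = -11.0258175, h(3.6) = 15.5982344
s₂ = 3.6000000 − 15.5982344·(3.6000000 − 2.3000000) / (15.5982344 − (-11.0258175)) = 3.6000000 − (20.2777048)/(26.6240520) = 2.8383689

2.83837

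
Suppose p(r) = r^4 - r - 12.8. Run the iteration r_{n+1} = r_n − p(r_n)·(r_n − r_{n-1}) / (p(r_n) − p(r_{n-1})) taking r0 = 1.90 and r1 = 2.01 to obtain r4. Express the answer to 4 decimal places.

1.9601

p(1.90) = -1.667900, p(2.01) = 1.512408
r2 = 2.010000 − 1.512408·(2.010000 − 1.900000) / (1.512408 − (-1.667900)) = 2.010000 − (0.166365)/(3.180308) = 1.957689
p(1.957689) = -0.069277
r3 = 1.957689 − (-0.069277)·(1.957689 − 2.010000) / (-0.069277 − 1.512408) = 1.957689 − (0.003624)/(-1.581685) = 1.959980
p(1.959980) = -0.002685
r4 = 1.959980 − (-0.002685)·(1.959980 − 1.957689) / (-0.002685 − (-0.069277)) = 1.959980 − (-0.000006)/(0.066592) = 1.960073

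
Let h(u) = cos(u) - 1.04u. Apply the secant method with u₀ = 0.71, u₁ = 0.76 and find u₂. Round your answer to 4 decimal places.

h(0.71) = 0.019962, h(0.76) = -0.065564
u₂ = 0.760000 − (-0.065564)·(0.760000 − 0.710000) / (-0.065564 − 0.019962) = 0.760000 − (-0.003278)/(-0.085526) = 0.721670

0.7217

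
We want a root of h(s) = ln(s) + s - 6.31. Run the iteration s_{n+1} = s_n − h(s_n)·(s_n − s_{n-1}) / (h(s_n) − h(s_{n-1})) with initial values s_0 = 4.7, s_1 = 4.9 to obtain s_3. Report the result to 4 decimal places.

4.7515

h(4.7) = -0.062437, h(4.9) = 0.179235
s_2 = 4.900000 − 0.179235·(4.900000 − 4.700000) / (0.179235 − (-0.062437)) = 4.900000 − (0.035847)/(0.241673) = 4.751671
h(4.751671) = 0.000167
s_3 = 4.751671 − 0.000167·(4.751671 − 4.900000) / (0.000167 − 0.179235) = 4.751671 − (-0.000025)/(-0.179068) = 4.751532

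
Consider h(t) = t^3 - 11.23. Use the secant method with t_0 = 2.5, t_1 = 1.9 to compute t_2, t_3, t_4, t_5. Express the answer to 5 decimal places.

h(2.5) = 4.3950000, h(1.9) = -4.3710000
t_2 = 1.9000000 − (-4.3710000)·(1.9000000 − 2.5000000) / (-4.3710000 − 4.3950000) = 1.9000000 − (2.6226000)/(-8.7660000) = 2.1991786
h(2.1991786) = -0.5939216
t_3 = 2.1991786 − (-0.5939216)·(2.1991786 − 1.9000000) / (-0.5939216 − (-4.3710000)) = 2.1991786 − (-0.1776887)/(3.7770784) = 2.2462226
h(2.2462226) = 0.1033518
t_4 = 2.2462226 − 0.1033518·(2.2462226 − 2.1991786) / (0.1033518 − (-0.5939216)) = 2.2462226 − (0.0048621)/(0.6972735) = 2.2392496
h(2.2392496) = -0.0018678
t_5 = 2.2392496 − (-0.0018678)·(2.2392496 − 2.2462226) / (-0.0018678 − 0.1033518) = 2.2392496 − (0.0000130)/(-0.1052196) = 2.2393734

2.19918, 2.24622, 2.23925, 2.23937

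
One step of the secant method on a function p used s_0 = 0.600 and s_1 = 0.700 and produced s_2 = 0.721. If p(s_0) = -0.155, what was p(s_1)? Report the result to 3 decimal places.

The secant line through (0.600, -0.155) and (0.700, p(s_1)) crosses zero at s_2 = 0.721.
So (0.600, -0.155), (0.700, p(s_1)), (0.721, 0) are collinear:
p(s_1) = -0.155 · (0.700 − 0.721) / (0.600 − 0.721) = -0.155 · (-0.02100)/(-0.12100) = -0.02690

-0.027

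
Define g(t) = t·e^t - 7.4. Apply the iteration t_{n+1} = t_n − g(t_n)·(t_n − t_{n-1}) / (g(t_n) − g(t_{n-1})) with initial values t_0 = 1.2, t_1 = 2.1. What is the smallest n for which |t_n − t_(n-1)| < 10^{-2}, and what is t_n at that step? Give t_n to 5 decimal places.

n = 5, t_n = 1.55794

g(1.2) = -3.4158597, g(2.1) = 9.7489568
t_2 = 2.1000000 − 9.7489568·(0.9000000)/(13.1648165) = 1.4335220;  |Δ| = 0.6664780
g(1.4335220) = -1.3886083
t_3 = 1.4335220 − (-1.3886083)·(-0.6664780)/(-11.1375651) = 1.5166170;  |Δ| = 0.0830951
g(1.5166170) = -0.4891042
t_4 = 1.5166170 − (-0.4891042)·(0.0830951)/(0.8995042) = 1.5617999;  |Δ| = 0.0451828
g(1.5617999) = 0.0457159
t_5 = 1.5617999 − 0.0457159·(0.0451828)/(0.5348200) = 1.5579377;  |Δ| = 0.0038622
|t_5 − t_4| = 0.0038622 < 10^{-2}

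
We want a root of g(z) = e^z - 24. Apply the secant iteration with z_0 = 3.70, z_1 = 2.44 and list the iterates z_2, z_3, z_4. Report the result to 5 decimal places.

g(3.70) = 16.4473044, g(2.44) = -12.5269593
z_2 = 2.4400000 − (-12.5269593)·(2.4400000 − 3.7000000) / (-12.5269593 − 16.4473044) = 2.4400000 − (15.7839687)/(-28.9742636) = 2.9847582
g(2.9847582) = -4.2182809
z_3 = 2.9847582 − (-4.2182809)·(2.9847582 − 2.4400000) / (-4.2182809 − (-12.5269593)) = 2.9847582 − (-2.2979433)/(8.3086784) = 3.2613297
g(3.2613297) = 2.0841979
z_4 = 3.2613297 − 2.0841979·(3.2613297 − 2.9847582) / (2.0841979 − (-4.2182809)) = 3.2613297 − (0.5764296)/(6.3024788) = 3.1698689

2.98476, 3.26133, 3.16987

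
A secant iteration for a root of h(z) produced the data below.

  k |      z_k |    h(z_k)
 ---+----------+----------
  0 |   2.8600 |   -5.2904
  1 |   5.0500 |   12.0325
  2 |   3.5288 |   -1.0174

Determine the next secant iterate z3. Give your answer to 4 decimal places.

z3 = 3.5288 − (-1.0174)·(3.5288 − 5.0500) / (-1.0174 − 12.0325)
   = 3.5288 − (1.547669)/(-13.049900) = 3.647396

3.6474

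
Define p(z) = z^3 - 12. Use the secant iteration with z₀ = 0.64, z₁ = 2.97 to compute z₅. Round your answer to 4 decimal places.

2.2852

p(0.64) = -11.737856, p(2.97) = 14.198073
z₂ = 2.970000 − 14.198073·(2.970000 − 0.640000) / (14.198073 − (-11.737856)) = 2.970000 − (33.081510)/(25.935929) = 1.694491
p(1.694491) = -7.134608
z₃ = 1.694491 − (-7.134608)·(1.694491 − 2.970000) / (-7.134608 − 14.198073) = 1.694491 − (9.100257)/(-21.332681) = 2.121079
p(2.121079) = -2.457322
z₄ = 2.121079 − (-2.457322)·(2.121079 − 1.694491) / (-2.457322 − (-7.134608)) = 2.121079 − (-1.048263)/(4.677287) = 2.345196
p(2.345196) = 0.898453
z₅ = 2.345196 − 0.898453·(2.345196 − 2.121079) / (0.898453 − (-2.457322)) = 2.345196 − (0.201359)/(3.355774) = 2.285193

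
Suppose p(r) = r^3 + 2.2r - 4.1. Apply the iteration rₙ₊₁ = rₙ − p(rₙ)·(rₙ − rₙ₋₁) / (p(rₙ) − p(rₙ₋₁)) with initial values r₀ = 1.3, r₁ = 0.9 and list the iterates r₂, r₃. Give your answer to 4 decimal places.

p(1.3) = 0.957000, p(0.9) = -1.391000
r₂ = 0.900000 − (-1.391000)·(0.900000 − 1.300000) / (-1.391000 − 0.957000) = 0.900000 − (0.556400)/(-2.348000) = 1.136968
p(1.136968) = -0.128918
r₃ = 1.136968 − (-0.128918)·(1.136968 − 0.900000) / (-0.128918 − (-1.391000)) = 1.136968 − (-0.030549)/(1.262082) = 1.161173

1.1370, 1.1612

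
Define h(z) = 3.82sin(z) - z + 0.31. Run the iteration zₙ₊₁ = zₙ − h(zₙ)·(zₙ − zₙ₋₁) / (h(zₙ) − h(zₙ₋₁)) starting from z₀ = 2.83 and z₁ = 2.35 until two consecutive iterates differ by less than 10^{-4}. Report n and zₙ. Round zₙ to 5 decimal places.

n = 5, zₙ = 2.52353

h(2.83) = -1.3488836, h(2.35) = 0.6778282
z₂ = 2.3500000 − 0.6778282·(-0.4800000)/(2.0267118) = 2.5105347;  |Δ| = 0.1605347
h(2.5105347) = 0.0532626
z₃ = 2.5105347 − 0.0532626·(0.1605347)/(-0.6245656) = 2.5242250;  |Δ| = 0.0136903
h(2.5242250) = -0.0028624
z₄ = 2.5242250 − (-0.0028624)·(0.0136903)/(-0.0561250) = 2.5235268;  |Δ| = 0.0006982
h(2.5235268) = 0.0000101
z₅ = 2.5235268 − 0.0000101·(-0.0006982)/(0.0028725) = 2.5235292;  |Δ| = 0.0000025
|z₅ − z₄| = 0.0000025 < 10^{-4}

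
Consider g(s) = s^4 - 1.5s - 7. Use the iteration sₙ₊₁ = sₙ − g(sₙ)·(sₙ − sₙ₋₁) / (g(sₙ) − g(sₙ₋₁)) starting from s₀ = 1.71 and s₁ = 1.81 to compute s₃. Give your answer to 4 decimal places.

1.7621

g(1.71) = -1.014639, g(1.81) = 1.017831
s₂ = 1.810000 − 1.017831·(1.810000 − 1.710000) / (1.017831 − (-1.014639)) = 1.810000 − (0.101783)/(2.032470) = 1.759921
g(1.759921) = -0.046469
s₃ = 1.759921 − (-0.046469)·(1.759921 − 1.810000) / (-0.046469 − 1.017831) = 1.759921 − (0.002327)/(-1.064300) = 1.762108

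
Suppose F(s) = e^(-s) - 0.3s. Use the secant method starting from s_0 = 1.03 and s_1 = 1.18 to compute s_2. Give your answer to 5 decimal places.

F(1.03) = 0.0480070, F(1.18) = -0.0467213
s_2 = 1.1800000 − (-0.0467213)·(1.1800000 − 1.0300000) / (-0.0467213 − 0.0480070) = 1.1800000 − (-0.0070082)/(-0.0947282) = 1.1060179

1.10602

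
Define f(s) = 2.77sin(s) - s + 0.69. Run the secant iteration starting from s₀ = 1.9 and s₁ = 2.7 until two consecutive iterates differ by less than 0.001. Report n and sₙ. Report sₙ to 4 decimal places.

f(1.9) = 1.411251, f(2.7) = -0.826158
s₂ = 2.700000 − (-0.826158)·(0.800000)/(-2.237409) = 2.404602;  |Δ| = 0.295398
f(2.404602) = 0.147011
s₃ = 2.404602 − 0.147011·(-0.295398)/(0.973169) = 2.449226;  |Δ| = 0.044624
f(2.449226) = 0.009033
s₄ = 2.449226 − 0.009033·(0.044624)/(-0.137979) = 2.452147;  |Δ| = 0.002921
f(2.452147) = -0.000125
s₅ = 2.452147 − (-0.000125)·(0.002921)/(-0.009157) = 2.452108;  |Δ| = 0.000040
|s₅ − s₄| = 0.000040 < 0.001

n = 5, sₙ = 2.4521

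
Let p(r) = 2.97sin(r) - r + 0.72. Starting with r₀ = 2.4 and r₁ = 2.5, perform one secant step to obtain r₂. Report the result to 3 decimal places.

p(2.4) = 0.32613, p(2.5) = -0.00254
r₂ = 2.50000 − (-0.00254)·(2.50000 − 2.40000) / (-0.00254 − 0.32613) = 2.50000 − (-0.00025)/(-0.32866) = 2.49923

2.499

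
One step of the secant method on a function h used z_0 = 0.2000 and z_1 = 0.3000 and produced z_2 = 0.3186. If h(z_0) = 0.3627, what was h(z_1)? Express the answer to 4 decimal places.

The secant line through (0.2000, 0.3627) and (0.3000, h(z_1)) crosses zero at z_2 = 0.3186.
So (0.2000, 0.3627), (0.3000, h(z_1)), (0.3186, 0) are collinear:
h(z_1) = 0.3627 · (0.3000 − 0.3186) / (0.2000 − 0.3186) = 0.3627 · (-0.018600)/(-0.118600) = 0.056882

0.0569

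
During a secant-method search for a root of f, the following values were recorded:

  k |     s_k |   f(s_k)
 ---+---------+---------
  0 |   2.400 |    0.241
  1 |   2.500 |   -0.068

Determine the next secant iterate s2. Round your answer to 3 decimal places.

2.478

s2 = 2.500 − (-0.068)·(2.500 − 2.400) / (-0.068 − 0.241)
   = 2.500 − (-0.00680)/(-0.30900) = 2.47799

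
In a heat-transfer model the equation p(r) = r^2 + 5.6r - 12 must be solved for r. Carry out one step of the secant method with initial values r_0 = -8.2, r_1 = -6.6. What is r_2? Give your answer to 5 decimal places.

-7.18696

p(-8.2) = 9.3200000, p(-6.6) = -5.4000000
r_2 = -6.6000000 − (-5.4000000)·(-6.6000000 − (-8.2000000)) / (-5.4000000 − 9.3200000) = -6.6000000 − (-8.6400000)/(-14.7200000) = -7.1869565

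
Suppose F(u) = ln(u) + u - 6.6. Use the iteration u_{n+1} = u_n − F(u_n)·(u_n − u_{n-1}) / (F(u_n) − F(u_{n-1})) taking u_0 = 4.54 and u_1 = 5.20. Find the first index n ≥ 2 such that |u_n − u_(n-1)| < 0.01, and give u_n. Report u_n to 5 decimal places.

n = 3, u_n = 4.99213

F(4.54) = -0.5470730, F(5.20) = 0.2486586
u_2 = 5.2000000 − 0.2486586·(0.6600000)/(0.7957316) = 4.9937562;  |Δ| = 0.2062438
F(4.9937562) = 0.0019446
u_3 = 4.9937562 − 0.0019446·(-0.2062438)/(-0.2467140) = 4.9921306;  |Δ| = 0.0016256
|u_3 − u_2| = 0.0016256 < 0.01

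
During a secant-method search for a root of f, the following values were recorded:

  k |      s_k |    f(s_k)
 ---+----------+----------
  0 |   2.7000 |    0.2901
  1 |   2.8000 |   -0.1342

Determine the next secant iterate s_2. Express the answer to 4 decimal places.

2.7684

s_2 = 2.8000 − (-0.1342)·(2.8000 − 2.7000) / (-0.1342 − 0.2901)
   = 2.8000 − (-0.013420)/(-0.424300) = 2.768371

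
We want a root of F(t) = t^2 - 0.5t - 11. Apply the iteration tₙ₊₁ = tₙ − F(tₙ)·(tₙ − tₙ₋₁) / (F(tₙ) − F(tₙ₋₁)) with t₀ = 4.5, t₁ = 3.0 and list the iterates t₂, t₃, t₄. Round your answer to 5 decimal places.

F(4.5) = 7.0000000, F(3.0) = -3.5000000
t₂ = 3.0000000 − (-3.5000000)·(3.0000000 − 4.5000000) / (-3.5000000 − 7.0000000) = 3.0000000 − (5.2500000)/(-10.5000000) = 3.5000000
F(3.5000000) = -0.5000000
t₃ = 3.5000000 − (-0.5000000)·(3.5000000 − 3.0000000) / (-0.5000000 − (-3.5000000)) = 3.5000000 − (-0.2500000)/(3.0000000) = 3.5833333
F(3.5833333) = 0.0486111
t₄ = 3.5833333 − 0.0486111·(3.5833333 − 3.5000000) / (0.0486111 − (-0.5000000)) = 3.5833333 − (0.0040509)/(0.5486111) = 3.5759494

3.50000, 3.58333, 3.57595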